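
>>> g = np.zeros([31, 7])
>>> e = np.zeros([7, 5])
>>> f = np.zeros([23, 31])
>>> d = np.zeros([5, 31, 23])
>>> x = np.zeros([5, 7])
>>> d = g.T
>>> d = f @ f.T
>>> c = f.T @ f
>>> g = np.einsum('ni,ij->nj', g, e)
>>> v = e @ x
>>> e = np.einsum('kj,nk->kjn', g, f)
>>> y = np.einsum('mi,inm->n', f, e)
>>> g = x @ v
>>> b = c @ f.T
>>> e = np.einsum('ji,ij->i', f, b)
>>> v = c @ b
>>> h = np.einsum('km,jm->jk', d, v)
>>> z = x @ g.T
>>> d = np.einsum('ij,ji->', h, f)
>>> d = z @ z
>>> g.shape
(5, 7)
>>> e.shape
(31,)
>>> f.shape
(23, 31)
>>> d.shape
(5, 5)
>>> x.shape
(5, 7)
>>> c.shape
(31, 31)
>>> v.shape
(31, 23)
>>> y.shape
(5,)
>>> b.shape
(31, 23)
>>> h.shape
(31, 23)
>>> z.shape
(5, 5)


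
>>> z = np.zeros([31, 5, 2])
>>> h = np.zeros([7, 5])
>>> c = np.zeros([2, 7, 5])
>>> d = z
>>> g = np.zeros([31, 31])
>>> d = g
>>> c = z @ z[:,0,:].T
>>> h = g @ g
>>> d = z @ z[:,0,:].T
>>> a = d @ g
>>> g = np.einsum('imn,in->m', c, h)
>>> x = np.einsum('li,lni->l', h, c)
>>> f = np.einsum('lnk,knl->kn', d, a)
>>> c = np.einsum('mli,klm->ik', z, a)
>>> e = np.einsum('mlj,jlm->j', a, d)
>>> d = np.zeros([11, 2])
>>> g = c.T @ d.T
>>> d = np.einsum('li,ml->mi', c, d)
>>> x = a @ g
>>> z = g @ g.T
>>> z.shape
(31, 31)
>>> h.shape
(31, 31)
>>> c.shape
(2, 31)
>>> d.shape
(11, 31)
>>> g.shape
(31, 11)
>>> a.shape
(31, 5, 31)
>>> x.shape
(31, 5, 11)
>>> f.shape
(31, 5)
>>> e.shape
(31,)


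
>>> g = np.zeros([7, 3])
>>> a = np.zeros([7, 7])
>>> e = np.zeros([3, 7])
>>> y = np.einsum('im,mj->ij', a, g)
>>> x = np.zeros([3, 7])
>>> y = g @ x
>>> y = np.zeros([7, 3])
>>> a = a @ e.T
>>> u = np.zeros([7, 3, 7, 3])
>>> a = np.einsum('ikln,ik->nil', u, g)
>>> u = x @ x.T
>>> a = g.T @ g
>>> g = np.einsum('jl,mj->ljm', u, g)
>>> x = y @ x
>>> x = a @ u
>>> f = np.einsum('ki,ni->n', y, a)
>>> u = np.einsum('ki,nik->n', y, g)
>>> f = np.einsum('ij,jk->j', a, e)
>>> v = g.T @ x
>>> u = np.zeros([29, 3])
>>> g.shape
(3, 3, 7)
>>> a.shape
(3, 3)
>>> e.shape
(3, 7)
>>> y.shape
(7, 3)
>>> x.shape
(3, 3)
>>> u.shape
(29, 3)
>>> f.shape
(3,)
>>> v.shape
(7, 3, 3)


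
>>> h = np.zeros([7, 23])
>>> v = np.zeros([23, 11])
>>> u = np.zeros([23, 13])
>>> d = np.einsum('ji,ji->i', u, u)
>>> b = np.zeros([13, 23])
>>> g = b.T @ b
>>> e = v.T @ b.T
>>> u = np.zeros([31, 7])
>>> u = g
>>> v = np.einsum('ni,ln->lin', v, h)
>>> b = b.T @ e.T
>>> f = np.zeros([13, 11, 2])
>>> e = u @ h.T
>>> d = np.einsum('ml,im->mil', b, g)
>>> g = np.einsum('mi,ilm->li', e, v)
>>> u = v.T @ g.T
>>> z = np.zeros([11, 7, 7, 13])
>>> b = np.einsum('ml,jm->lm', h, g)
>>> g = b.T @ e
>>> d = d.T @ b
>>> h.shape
(7, 23)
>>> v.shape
(7, 11, 23)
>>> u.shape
(23, 11, 11)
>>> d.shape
(11, 23, 7)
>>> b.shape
(23, 7)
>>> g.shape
(7, 7)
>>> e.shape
(23, 7)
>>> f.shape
(13, 11, 2)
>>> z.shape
(11, 7, 7, 13)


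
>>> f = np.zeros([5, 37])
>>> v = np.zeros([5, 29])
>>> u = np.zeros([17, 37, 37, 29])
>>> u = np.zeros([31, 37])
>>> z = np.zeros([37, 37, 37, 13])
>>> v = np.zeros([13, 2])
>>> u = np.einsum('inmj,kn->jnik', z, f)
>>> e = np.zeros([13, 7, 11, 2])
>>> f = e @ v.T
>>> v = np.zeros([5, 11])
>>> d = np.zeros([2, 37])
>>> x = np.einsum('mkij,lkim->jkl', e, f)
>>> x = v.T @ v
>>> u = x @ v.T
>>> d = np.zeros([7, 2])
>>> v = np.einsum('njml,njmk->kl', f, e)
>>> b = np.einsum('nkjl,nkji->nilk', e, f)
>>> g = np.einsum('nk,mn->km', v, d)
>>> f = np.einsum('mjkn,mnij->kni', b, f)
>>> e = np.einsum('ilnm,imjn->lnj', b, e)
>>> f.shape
(2, 7, 11)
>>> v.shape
(2, 13)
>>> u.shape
(11, 5)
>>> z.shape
(37, 37, 37, 13)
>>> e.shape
(13, 2, 11)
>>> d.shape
(7, 2)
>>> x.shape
(11, 11)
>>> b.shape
(13, 13, 2, 7)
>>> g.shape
(13, 7)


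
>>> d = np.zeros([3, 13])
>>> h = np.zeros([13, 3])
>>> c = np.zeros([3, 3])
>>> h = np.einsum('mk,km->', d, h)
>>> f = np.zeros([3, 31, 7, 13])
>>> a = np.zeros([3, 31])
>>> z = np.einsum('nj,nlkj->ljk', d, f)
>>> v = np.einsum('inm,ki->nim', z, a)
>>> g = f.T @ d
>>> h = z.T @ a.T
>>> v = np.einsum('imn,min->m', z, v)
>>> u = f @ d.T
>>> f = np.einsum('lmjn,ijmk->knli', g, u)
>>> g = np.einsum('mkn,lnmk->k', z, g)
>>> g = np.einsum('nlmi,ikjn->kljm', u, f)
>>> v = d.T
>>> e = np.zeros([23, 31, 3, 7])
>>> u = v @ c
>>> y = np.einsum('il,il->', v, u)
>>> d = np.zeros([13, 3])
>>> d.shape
(13, 3)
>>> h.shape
(7, 13, 3)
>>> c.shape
(3, 3)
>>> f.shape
(3, 13, 13, 3)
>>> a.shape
(3, 31)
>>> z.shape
(31, 13, 7)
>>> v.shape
(13, 3)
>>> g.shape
(13, 31, 13, 7)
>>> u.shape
(13, 3)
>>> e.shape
(23, 31, 3, 7)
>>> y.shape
()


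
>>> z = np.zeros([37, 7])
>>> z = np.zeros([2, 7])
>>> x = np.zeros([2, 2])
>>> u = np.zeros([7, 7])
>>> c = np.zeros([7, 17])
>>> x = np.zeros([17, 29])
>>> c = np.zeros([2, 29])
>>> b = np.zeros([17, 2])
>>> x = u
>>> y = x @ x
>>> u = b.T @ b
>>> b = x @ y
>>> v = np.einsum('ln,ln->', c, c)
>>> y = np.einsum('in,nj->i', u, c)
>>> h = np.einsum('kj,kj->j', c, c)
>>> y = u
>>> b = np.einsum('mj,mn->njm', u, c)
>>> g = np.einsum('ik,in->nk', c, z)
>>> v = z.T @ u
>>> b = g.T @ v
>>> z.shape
(2, 7)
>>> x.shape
(7, 7)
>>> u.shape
(2, 2)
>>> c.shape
(2, 29)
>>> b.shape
(29, 2)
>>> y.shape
(2, 2)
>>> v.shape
(7, 2)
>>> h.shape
(29,)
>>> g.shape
(7, 29)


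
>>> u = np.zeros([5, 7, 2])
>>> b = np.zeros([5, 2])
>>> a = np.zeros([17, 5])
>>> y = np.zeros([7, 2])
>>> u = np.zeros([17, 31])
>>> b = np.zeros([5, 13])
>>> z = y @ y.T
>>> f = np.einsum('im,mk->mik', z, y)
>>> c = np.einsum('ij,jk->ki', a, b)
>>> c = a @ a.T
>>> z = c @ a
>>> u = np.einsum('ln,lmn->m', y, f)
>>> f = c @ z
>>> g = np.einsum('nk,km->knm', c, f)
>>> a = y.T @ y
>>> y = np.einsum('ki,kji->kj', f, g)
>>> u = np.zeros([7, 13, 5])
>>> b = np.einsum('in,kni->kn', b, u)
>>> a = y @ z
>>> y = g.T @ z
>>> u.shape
(7, 13, 5)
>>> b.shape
(7, 13)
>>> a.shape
(17, 5)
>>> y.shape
(5, 17, 5)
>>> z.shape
(17, 5)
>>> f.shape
(17, 5)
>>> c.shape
(17, 17)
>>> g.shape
(17, 17, 5)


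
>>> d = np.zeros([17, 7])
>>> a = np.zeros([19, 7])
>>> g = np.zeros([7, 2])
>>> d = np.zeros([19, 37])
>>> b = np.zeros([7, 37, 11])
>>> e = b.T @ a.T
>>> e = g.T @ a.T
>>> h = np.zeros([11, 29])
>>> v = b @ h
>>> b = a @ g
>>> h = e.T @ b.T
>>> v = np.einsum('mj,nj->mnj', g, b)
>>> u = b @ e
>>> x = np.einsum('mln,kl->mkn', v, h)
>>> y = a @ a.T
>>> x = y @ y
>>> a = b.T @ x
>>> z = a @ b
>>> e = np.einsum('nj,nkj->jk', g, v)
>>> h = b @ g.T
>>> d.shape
(19, 37)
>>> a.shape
(2, 19)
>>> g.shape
(7, 2)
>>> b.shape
(19, 2)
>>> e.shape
(2, 19)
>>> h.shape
(19, 7)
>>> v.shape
(7, 19, 2)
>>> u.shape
(19, 19)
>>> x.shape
(19, 19)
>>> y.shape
(19, 19)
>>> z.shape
(2, 2)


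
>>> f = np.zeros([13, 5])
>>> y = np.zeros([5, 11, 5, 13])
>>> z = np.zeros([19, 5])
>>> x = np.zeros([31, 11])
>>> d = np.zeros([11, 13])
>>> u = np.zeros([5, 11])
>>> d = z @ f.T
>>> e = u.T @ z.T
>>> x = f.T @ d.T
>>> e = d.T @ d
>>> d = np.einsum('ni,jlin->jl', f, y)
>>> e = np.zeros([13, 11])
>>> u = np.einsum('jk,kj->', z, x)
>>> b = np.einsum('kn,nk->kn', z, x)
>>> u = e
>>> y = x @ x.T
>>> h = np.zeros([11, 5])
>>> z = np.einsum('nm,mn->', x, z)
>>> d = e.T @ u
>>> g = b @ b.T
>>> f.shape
(13, 5)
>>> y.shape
(5, 5)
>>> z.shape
()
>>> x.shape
(5, 19)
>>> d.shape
(11, 11)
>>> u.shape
(13, 11)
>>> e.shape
(13, 11)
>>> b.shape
(19, 5)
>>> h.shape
(11, 5)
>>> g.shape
(19, 19)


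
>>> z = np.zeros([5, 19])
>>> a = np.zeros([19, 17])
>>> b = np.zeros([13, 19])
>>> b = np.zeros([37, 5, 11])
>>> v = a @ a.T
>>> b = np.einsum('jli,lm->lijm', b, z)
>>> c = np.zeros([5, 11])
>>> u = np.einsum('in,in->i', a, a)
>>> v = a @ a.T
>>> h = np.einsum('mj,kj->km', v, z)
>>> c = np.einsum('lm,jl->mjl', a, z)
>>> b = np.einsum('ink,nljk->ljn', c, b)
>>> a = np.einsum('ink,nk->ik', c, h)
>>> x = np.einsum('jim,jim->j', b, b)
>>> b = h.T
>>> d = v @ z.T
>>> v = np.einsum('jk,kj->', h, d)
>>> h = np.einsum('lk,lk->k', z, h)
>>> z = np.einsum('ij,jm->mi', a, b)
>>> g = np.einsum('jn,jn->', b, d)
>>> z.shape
(5, 17)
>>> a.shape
(17, 19)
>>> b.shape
(19, 5)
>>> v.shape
()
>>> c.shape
(17, 5, 19)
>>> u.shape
(19,)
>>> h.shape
(19,)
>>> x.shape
(11,)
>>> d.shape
(19, 5)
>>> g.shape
()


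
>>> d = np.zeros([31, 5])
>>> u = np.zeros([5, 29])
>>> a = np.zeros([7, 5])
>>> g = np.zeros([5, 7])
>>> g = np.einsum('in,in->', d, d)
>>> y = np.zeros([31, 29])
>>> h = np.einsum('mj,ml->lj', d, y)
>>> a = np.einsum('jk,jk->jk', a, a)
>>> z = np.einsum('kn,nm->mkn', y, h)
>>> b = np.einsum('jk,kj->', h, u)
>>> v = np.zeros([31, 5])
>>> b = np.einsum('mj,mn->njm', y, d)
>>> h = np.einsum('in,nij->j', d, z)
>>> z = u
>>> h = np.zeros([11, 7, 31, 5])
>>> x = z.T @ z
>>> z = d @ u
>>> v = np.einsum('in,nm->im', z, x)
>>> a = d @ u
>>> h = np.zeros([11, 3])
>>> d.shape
(31, 5)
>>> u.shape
(5, 29)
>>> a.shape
(31, 29)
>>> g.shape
()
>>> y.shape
(31, 29)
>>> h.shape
(11, 3)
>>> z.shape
(31, 29)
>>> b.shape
(5, 29, 31)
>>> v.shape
(31, 29)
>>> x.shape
(29, 29)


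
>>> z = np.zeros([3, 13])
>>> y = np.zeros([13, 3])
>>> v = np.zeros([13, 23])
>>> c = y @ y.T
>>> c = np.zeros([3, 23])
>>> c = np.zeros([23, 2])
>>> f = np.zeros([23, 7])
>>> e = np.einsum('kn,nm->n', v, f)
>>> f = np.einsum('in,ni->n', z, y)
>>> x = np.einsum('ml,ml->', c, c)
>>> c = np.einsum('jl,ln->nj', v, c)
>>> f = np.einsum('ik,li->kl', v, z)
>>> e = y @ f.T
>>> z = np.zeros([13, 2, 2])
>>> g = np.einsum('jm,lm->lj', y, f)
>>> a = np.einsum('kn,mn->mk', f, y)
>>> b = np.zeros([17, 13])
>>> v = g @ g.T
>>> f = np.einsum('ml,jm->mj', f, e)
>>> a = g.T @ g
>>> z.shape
(13, 2, 2)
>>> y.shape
(13, 3)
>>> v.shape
(23, 23)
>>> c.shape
(2, 13)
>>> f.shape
(23, 13)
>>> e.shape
(13, 23)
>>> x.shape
()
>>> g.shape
(23, 13)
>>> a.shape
(13, 13)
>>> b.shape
(17, 13)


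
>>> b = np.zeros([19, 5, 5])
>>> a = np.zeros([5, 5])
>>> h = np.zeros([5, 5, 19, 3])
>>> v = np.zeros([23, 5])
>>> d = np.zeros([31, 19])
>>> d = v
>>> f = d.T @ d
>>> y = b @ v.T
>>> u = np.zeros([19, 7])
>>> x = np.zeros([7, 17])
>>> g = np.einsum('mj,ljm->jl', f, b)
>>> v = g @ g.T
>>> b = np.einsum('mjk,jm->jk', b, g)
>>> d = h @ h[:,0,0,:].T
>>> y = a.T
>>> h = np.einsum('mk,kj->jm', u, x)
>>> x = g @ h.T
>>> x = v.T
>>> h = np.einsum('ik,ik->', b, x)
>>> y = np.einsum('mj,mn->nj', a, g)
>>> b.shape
(5, 5)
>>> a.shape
(5, 5)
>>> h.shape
()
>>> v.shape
(5, 5)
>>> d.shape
(5, 5, 19, 5)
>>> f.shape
(5, 5)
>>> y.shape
(19, 5)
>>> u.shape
(19, 7)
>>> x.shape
(5, 5)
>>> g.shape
(5, 19)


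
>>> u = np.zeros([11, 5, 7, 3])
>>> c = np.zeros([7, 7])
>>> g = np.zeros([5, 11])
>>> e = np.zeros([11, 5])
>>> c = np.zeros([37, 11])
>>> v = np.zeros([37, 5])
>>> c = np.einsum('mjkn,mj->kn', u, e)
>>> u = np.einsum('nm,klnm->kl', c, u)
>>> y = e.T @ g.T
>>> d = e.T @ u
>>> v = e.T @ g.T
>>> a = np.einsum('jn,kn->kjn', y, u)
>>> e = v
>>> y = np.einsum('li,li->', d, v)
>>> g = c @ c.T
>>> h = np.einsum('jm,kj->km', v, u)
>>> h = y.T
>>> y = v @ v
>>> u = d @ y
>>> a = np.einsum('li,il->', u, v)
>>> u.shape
(5, 5)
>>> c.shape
(7, 3)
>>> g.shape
(7, 7)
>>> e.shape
(5, 5)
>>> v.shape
(5, 5)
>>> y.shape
(5, 5)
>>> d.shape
(5, 5)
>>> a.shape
()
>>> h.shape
()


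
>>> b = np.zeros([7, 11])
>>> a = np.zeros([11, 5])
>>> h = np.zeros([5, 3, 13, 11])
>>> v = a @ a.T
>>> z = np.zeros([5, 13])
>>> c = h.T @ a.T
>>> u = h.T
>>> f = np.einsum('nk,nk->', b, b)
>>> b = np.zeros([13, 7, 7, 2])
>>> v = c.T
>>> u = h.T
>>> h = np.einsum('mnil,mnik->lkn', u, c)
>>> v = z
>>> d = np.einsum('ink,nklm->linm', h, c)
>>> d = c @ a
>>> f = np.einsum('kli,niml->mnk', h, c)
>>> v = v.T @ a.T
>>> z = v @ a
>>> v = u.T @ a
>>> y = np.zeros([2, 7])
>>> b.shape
(13, 7, 7, 2)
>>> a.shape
(11, 5)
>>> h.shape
(5, 11, 13)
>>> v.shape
(5, 3, 13, 5)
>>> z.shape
(13, 5)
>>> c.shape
(11, 13, 3, 11)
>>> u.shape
(11, 13, 3, 5)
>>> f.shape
(3, 11, 5)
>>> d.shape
(11, 13, 3, 5)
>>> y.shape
(2, 7)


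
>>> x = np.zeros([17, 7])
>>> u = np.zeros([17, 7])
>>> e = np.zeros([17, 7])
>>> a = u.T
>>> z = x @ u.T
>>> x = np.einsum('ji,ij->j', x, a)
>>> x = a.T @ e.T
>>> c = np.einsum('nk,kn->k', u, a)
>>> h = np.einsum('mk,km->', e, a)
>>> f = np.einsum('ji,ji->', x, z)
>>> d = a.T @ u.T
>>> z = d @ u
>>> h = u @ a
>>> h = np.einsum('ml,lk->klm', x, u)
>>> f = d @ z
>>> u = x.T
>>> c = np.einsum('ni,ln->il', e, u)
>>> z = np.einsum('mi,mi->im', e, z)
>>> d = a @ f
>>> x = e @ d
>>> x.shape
(17, 7)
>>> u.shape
(17, 17)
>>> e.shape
(17, 7)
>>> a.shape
(7, 17)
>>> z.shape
(7, 17)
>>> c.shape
(7, 17)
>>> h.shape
(7, 17, 17)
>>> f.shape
(17, 7)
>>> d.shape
(7, 7)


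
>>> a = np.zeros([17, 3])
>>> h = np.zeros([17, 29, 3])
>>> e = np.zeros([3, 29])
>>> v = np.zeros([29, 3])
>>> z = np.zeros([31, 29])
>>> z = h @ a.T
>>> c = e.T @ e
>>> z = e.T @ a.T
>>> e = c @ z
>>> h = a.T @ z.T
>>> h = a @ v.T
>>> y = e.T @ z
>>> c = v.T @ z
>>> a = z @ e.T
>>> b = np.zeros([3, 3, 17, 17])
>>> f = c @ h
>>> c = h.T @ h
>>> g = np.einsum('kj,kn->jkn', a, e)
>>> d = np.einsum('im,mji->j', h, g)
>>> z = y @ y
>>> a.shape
(29, 29)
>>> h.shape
(17, 29)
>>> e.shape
(29, 17)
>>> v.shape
(29, 3)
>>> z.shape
(17, 17)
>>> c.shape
(29, 29)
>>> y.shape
(17, 17)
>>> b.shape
(3, 3, 17, 17)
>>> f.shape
(3, 29)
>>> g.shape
(29, 29, 17)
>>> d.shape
(29,)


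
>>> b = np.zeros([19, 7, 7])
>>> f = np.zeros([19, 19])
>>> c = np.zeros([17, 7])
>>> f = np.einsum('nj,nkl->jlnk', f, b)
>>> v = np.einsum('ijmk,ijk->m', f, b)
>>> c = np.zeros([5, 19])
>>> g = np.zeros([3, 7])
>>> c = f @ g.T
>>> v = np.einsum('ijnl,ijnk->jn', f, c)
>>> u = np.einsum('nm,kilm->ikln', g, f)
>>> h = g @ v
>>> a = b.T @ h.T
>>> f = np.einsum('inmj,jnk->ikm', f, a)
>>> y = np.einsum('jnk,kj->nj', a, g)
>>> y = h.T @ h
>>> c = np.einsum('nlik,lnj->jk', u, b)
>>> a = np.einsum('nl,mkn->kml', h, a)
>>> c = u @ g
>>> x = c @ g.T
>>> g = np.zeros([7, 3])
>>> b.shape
(19, 7, 7)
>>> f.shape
(19, 3, 19)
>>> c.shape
(7, 19, 19, 7)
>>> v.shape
(7, 19)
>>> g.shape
(7, 3)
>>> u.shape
(7, 19, 19, 3)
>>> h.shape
(3, 19)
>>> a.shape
(7, 7, 19)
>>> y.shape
(19, 19)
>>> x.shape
(7, 19, 19, 3)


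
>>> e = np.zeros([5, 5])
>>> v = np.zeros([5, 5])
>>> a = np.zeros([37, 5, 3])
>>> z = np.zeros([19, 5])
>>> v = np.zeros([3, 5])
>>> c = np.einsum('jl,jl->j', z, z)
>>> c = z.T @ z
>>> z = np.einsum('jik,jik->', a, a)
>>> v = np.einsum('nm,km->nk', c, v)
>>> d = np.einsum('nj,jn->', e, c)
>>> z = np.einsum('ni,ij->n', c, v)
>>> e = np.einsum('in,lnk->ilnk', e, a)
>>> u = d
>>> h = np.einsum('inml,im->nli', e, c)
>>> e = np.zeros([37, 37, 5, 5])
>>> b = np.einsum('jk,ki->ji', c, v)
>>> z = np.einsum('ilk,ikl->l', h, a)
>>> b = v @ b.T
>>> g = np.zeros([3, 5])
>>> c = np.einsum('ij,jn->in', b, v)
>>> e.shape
(37, 37, 5, 5)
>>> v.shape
(5, 3)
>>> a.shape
(37, 5, 3)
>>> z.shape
(3,)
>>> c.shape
(5, 3)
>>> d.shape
()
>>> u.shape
()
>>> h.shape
(37, 3, 5)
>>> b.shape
(5, 5)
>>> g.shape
(3, 5)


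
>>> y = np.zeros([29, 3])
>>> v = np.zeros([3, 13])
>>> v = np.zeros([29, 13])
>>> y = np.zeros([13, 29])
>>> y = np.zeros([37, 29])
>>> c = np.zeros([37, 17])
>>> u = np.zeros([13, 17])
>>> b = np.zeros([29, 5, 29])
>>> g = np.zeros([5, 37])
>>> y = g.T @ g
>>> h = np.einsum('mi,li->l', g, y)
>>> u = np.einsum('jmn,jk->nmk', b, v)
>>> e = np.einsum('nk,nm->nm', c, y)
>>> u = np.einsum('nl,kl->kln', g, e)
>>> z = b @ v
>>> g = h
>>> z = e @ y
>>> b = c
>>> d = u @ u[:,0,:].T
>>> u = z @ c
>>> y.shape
(37, 37)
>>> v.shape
(29, 13)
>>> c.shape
(37, 17)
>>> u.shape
(37, 17)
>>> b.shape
(37, 17)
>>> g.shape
(37,)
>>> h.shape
(37,)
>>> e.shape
(37, 37)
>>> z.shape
(37, 37)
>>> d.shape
(37, 37, 37)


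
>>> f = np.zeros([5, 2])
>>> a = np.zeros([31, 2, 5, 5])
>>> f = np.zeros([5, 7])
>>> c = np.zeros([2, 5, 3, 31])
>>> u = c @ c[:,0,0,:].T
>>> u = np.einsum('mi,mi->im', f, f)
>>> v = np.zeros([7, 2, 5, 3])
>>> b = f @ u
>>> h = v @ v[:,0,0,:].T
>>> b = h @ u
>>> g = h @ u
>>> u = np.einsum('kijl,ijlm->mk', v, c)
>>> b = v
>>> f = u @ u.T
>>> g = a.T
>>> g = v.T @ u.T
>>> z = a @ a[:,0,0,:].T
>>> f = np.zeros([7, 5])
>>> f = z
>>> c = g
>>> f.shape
(31, 2, 5, 31)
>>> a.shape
(31, 2, 5, 5)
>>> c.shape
(3, 5, 2, 31)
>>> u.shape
(31, 7)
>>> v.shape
(7, 2, 5, 3)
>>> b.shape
(7, 2, 5, 3)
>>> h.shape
(7, 2, 5, 7)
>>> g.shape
(3, 5, 2, 31)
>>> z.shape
(31, 2, 5, 31)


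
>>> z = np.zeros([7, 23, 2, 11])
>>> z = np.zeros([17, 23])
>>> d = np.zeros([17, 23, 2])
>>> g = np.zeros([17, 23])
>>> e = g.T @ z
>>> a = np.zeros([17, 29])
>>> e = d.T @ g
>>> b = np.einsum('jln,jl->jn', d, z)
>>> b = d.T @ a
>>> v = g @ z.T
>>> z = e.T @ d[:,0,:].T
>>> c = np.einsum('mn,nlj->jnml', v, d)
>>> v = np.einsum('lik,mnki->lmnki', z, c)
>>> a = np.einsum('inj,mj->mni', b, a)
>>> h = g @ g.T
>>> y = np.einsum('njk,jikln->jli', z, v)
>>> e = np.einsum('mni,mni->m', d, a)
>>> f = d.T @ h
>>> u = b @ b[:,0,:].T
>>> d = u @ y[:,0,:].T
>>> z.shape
(23, 23, 17)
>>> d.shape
(2, 23, 23)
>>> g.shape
(17, 23)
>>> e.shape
(17,)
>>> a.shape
(17, 23, 2)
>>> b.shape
(2, 23, 29)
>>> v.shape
(23, 2, 17, 17, 23)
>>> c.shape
(2, 17, 17, 23)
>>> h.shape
(17, 17)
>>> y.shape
(23, 17, 2)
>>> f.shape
(2, 23, 17)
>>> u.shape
(2, 23, 2)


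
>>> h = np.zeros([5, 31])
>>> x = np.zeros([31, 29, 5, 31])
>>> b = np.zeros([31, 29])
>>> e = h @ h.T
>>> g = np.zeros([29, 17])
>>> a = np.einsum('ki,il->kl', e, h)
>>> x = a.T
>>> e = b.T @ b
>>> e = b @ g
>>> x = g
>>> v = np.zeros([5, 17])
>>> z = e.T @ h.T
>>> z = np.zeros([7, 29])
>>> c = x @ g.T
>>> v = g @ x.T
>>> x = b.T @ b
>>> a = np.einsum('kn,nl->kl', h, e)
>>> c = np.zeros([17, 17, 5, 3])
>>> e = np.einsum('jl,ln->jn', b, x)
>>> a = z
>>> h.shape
(5, 31)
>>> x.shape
(29, 29)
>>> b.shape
(31, 29)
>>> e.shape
(31, 29)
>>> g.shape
(29, 17)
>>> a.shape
(7, 29)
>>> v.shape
(29, 29)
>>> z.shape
(7, 29)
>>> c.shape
(17, 17, 5, 3)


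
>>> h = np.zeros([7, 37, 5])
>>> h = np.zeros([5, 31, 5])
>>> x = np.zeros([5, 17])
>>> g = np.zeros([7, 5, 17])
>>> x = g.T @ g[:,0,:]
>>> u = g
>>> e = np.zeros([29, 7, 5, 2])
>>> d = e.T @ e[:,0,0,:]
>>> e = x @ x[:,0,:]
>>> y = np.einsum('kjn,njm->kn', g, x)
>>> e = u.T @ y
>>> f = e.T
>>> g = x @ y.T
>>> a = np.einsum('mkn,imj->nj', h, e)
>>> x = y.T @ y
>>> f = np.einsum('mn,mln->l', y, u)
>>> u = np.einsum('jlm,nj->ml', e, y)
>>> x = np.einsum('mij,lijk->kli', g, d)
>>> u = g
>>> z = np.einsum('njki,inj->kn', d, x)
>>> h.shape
(5, 31, 5)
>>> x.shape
(2, 2, 5)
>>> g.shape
(17, 5, 7)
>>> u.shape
(17, 5, 7)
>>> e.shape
(17, 5, 17)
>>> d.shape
(2, 5, 7, 2)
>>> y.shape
(7, 17)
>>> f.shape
(5,)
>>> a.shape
(5, 17)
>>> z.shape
(7, 2)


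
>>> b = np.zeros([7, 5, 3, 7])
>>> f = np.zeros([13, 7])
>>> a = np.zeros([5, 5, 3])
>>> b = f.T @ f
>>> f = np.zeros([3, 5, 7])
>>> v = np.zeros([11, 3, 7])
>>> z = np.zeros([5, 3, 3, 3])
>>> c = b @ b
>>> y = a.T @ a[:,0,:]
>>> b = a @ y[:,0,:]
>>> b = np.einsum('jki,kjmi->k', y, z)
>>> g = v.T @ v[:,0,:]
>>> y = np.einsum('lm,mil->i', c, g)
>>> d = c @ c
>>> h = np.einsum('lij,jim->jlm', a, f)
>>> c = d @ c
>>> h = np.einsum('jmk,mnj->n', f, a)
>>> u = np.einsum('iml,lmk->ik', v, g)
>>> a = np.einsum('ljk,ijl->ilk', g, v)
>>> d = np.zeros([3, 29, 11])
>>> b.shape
(5,)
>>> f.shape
(3, 5, 7)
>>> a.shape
(11, 7, 7)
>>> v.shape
(11, 3, 7)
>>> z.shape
(5, 3, 3, 3)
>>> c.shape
(7, 7)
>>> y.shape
(3,)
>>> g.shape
(7, 3, 7)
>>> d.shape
(3, 29, 11)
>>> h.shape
(5,)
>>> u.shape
(11, 7)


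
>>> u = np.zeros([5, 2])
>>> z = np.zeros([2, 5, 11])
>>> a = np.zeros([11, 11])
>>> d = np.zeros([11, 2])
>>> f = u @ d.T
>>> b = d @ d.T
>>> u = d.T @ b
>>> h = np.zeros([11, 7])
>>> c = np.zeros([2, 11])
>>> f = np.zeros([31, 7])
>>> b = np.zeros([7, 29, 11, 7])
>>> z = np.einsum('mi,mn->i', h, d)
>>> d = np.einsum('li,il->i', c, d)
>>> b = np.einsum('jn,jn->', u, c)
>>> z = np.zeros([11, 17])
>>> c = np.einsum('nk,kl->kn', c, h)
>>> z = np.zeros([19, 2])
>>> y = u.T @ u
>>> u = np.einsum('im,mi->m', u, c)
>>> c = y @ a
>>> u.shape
(11,)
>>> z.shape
(19, 2)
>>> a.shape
(11, 11)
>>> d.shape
(11,)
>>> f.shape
(31, 7)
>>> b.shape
()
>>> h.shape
(11, 7)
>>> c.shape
(11, 11)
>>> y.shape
(11, 11)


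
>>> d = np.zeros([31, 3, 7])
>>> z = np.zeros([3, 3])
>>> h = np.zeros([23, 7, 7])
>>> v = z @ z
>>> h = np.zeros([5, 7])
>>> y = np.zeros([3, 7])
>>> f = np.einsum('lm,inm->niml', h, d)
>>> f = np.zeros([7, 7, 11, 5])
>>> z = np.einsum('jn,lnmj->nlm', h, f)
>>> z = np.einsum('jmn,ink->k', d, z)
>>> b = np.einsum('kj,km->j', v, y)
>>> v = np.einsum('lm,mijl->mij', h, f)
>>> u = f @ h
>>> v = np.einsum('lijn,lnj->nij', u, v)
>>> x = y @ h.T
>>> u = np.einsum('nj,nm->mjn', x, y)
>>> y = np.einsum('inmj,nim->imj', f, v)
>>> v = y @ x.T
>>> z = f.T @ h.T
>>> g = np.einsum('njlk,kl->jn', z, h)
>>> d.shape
(31, 3, 7)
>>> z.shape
(5, 11, 7, 5)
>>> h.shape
(5, 7)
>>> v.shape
(7, 11, 3)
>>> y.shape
(7, 11, 5)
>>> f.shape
(7, 7, 11, 5)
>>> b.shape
(3,)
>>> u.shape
(7, 5, 3)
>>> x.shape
(3, 5)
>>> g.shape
(11, 5)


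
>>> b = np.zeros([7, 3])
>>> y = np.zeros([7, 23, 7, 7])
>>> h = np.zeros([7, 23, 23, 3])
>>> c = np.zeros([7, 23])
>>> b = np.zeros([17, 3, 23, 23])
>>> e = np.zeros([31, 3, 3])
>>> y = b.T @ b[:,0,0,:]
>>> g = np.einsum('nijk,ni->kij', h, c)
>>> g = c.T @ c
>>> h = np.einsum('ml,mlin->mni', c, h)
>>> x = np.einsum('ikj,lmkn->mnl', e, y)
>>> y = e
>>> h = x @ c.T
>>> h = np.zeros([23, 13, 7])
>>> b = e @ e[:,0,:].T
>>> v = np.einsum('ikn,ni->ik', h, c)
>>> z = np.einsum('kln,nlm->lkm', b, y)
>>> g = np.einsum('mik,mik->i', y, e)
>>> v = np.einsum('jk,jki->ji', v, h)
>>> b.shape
(31, 3, 31)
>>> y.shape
(31, 3, 3)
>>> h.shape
(23, 13, 7)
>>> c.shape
(7, 23)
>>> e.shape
(31, 3, 3)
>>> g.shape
(3,)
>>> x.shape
(23, 23, 23)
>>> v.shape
(23, 7)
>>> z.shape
(3, 31, 3)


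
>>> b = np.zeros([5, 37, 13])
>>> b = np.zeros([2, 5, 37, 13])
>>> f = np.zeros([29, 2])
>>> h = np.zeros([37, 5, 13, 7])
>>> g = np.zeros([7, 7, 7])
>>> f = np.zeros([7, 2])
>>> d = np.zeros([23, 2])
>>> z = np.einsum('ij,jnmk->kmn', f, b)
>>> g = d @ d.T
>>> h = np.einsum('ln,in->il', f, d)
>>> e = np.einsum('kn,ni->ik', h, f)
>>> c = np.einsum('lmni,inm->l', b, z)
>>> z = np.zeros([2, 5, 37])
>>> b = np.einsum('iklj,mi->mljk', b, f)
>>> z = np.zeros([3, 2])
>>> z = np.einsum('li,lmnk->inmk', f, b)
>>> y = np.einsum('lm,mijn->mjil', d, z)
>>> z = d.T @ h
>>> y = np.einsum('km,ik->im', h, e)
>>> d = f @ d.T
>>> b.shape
(7, 37, 13, 5)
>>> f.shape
(7, 2)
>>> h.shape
(23, 7)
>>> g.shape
(23, 23)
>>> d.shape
(7, 23)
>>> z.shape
(2, 7)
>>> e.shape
(2, 23)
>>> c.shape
(2,)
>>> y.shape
(2, 7)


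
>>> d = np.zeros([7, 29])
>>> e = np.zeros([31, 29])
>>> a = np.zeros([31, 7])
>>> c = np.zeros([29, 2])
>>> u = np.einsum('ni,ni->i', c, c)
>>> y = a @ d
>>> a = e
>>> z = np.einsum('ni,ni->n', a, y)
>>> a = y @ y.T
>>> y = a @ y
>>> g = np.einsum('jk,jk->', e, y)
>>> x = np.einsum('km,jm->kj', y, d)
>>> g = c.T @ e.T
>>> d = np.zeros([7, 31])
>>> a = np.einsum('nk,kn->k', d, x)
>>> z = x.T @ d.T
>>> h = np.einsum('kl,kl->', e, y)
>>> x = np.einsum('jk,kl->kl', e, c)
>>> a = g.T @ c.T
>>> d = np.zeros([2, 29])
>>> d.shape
(2, 29)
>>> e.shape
(31, 29)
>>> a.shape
(31, 29)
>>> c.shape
(29, 2)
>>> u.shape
(2,)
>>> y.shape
(31, 29)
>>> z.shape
(7, 7)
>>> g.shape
(2, 31)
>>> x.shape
(29, 2)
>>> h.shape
()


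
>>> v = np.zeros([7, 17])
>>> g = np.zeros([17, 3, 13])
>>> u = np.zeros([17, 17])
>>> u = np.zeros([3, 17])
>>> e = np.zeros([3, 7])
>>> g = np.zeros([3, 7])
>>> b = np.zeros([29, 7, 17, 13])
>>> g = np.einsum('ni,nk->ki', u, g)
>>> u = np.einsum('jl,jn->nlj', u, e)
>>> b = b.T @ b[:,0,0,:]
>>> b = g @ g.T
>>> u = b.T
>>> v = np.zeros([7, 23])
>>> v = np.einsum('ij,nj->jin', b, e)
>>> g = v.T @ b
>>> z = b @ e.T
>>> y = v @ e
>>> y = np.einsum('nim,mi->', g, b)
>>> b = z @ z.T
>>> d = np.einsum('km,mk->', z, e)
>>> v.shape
(7, 7, 3)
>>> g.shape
(3, 7, 7)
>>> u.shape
(7, 7)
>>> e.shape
(3, 7)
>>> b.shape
(7, 7)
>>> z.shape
(7, 3)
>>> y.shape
()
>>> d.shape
()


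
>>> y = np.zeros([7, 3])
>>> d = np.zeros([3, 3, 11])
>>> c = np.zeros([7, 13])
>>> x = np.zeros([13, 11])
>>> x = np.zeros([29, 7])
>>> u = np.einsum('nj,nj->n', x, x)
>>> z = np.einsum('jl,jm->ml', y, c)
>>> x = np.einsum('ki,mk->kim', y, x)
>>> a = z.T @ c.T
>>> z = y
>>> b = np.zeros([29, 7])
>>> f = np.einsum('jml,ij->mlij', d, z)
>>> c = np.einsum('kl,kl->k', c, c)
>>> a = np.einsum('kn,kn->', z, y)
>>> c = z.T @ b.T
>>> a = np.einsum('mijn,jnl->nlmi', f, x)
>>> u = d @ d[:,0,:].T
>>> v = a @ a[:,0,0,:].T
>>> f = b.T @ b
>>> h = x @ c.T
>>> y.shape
(7, 3)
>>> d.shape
(3, 3, 11)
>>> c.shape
(3, 29)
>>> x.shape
(7, 3, 29)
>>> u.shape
(3, 3, 3)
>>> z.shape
(7, 3)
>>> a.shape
(3, 29, 3, 11)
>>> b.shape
(29, 7)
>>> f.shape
(7, 7)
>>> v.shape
(3, 29, 3, 3)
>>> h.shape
(7, 3, 3)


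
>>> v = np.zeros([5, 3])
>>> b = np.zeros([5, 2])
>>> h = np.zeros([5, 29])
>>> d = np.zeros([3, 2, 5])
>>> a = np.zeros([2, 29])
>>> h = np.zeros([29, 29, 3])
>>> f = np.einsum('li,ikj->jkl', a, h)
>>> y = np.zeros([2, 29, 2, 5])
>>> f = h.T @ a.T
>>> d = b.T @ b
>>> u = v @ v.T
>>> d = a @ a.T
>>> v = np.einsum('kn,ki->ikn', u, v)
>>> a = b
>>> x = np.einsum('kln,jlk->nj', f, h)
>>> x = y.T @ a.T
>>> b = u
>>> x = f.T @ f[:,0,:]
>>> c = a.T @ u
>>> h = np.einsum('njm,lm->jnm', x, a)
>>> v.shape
(3, 5, 5)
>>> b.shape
(5, 5)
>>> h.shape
(29, 2, 2)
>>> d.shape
(2, 2)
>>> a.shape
(5, 2)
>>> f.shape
(3, 29, 2)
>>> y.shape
(2, 29, 2, 5)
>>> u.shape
(5, 5)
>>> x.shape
(2, 29, 2)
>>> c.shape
(2, 5)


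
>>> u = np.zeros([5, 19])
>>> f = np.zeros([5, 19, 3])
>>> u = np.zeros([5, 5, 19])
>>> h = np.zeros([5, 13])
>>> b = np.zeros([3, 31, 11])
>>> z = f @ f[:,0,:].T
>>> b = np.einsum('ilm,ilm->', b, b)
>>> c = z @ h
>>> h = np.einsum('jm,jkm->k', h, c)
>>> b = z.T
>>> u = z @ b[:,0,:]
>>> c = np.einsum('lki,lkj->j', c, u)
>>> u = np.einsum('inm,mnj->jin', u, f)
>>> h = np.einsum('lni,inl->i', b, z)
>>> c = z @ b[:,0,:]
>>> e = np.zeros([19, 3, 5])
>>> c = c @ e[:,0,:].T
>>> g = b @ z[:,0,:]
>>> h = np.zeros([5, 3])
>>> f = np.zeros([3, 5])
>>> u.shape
(3, 5, 19)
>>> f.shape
(3, 5)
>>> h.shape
(5, 3)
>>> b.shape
(5, 19, 5)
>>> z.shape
(5, 19, 5)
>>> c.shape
(5, 19, 19)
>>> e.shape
(19, 3, 5)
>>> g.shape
(5, 19, 5)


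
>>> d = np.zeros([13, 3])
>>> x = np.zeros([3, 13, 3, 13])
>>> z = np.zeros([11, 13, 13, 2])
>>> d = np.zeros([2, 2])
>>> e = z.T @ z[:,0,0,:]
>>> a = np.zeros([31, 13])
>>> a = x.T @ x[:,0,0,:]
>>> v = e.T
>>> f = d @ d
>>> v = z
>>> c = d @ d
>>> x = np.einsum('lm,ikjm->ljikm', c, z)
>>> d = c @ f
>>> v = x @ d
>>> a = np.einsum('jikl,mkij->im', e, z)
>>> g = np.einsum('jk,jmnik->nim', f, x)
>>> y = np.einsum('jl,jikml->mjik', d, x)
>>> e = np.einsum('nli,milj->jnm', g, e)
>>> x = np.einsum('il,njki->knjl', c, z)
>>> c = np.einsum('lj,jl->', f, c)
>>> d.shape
(2, 2)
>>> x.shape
(13, 11, 13, 2)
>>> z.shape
(11, 13, 13, 2)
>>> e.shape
(2, 11, 2)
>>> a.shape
(13, 11)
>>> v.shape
(2, 13, 11, 13, 2)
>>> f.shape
(2, 2)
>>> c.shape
()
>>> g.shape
(11, 13, 13)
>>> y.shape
(13, 2, 13, 11)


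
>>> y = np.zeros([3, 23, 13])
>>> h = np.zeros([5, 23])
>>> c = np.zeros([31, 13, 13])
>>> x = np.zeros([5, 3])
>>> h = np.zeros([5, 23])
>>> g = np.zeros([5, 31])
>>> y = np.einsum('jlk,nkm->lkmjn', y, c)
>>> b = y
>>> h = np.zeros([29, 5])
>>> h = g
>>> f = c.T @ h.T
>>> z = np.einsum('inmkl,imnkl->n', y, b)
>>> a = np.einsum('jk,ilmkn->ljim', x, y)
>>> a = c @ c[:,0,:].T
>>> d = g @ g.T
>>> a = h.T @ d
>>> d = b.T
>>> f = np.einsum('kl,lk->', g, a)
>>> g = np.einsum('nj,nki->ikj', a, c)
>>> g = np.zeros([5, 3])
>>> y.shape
(23, 13, 13, 3, 31)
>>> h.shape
(5, 31)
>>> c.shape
(31, 13, 13)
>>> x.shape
(5, 3)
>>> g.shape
(5, 3)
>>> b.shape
(23, 13, 13, 3, 31)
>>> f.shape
()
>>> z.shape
(13,)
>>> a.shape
(31, 5)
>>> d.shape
(31, 3, 13, 13, 23)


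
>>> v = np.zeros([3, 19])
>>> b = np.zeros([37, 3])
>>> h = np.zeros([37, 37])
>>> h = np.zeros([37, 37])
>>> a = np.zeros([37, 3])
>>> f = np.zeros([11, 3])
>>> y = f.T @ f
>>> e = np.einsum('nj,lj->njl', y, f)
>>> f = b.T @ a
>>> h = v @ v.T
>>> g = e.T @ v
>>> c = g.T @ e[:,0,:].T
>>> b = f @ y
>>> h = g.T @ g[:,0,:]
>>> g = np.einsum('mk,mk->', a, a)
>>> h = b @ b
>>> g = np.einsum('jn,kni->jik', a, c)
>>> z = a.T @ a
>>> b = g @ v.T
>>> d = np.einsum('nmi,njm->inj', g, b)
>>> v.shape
(3, 19)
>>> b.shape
(37, 3, 3)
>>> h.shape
(3, 3)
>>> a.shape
(37, 3)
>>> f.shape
(3, 3)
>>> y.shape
(3, 3)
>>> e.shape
(3, 3, 11)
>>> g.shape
(37, 3, 19)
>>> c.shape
(19, 3, 3)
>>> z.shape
(3, 3)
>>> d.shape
(19, 37, 3)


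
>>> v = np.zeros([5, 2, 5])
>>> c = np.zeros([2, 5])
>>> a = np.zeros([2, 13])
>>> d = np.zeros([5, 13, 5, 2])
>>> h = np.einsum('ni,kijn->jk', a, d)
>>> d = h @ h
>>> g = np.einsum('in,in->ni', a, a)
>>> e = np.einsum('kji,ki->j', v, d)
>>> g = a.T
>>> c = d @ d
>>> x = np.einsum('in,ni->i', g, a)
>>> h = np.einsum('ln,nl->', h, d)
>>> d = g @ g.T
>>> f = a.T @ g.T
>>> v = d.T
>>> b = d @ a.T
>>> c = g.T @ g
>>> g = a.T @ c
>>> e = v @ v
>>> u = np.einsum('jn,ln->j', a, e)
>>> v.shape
(13, 13)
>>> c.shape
(2, 2)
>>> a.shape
(2, 13)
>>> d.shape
(13, 13)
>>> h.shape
()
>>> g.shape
(13, 2)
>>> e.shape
(13, 13)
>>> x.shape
(13,)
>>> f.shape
(13, 13)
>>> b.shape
(13, 2)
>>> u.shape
(2,)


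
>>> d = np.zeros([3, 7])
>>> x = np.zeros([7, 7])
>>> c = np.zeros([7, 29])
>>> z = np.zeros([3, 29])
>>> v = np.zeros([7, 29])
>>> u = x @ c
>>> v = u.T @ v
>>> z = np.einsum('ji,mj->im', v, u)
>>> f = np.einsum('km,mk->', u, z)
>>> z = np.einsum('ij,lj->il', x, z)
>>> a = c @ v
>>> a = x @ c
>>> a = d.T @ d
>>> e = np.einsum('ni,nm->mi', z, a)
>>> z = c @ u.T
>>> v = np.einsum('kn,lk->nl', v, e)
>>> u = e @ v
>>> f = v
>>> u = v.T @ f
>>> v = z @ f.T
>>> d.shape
(3, 7)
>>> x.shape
(7, 7)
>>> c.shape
(7, 29)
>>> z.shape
(7, 7)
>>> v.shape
(7, 29)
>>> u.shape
(7, 7)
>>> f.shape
(29, 7)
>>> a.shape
(7, 7)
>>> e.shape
(7, 29)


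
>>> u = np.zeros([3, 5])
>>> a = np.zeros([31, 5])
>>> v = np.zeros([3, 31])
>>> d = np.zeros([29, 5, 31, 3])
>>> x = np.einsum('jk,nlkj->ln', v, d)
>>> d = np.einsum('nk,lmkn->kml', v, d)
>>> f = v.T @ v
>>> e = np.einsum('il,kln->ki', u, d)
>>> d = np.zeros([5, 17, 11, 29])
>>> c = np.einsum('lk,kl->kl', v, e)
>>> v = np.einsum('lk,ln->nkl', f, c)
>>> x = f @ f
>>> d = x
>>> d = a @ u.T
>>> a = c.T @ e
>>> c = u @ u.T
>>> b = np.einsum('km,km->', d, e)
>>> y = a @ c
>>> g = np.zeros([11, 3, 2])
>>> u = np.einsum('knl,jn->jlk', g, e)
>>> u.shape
(31, 2, 11)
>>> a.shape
(3, 3)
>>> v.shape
(3, 31, 31)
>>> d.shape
(31, 3)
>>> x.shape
(31, 31)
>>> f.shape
(31, 31)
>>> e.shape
(31, 3)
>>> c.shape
(3, 3)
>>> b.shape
()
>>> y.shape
(3, 3)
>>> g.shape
(11, 3, 2)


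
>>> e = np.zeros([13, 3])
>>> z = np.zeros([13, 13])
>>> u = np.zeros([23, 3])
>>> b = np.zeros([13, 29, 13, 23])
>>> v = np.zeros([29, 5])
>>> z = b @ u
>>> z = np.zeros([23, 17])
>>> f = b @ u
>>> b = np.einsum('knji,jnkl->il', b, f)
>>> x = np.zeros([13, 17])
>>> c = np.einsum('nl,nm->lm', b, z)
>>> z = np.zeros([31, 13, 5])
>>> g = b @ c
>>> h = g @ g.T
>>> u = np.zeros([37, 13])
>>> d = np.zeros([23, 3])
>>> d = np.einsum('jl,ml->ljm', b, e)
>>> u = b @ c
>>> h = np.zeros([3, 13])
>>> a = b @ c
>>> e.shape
(13, 3)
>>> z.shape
(31, 13, 5)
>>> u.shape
(23, 17)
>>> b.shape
(23, 3)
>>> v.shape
(29, 5)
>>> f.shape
(13, 29, 13, 3)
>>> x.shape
(13, 17)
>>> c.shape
(3, 17)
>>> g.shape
(23, 17)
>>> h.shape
(3, 13)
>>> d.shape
(3, 23, 13)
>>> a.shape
(23, 17)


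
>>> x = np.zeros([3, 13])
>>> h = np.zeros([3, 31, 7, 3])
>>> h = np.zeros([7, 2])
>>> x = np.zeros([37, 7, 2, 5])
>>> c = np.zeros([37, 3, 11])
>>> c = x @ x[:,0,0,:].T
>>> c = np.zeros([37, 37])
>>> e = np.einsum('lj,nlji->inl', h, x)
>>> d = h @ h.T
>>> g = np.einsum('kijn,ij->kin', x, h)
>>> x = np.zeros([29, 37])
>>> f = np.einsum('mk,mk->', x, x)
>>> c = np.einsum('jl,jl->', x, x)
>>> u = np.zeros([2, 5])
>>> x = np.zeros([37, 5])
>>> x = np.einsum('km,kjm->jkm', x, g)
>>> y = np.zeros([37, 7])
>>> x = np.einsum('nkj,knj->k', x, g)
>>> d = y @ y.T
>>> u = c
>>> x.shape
(37,)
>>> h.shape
(7, 2)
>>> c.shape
()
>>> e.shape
(5, 37, 7)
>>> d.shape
(37, 37)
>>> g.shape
(37, 7, 5)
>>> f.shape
()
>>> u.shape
()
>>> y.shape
(37, 7)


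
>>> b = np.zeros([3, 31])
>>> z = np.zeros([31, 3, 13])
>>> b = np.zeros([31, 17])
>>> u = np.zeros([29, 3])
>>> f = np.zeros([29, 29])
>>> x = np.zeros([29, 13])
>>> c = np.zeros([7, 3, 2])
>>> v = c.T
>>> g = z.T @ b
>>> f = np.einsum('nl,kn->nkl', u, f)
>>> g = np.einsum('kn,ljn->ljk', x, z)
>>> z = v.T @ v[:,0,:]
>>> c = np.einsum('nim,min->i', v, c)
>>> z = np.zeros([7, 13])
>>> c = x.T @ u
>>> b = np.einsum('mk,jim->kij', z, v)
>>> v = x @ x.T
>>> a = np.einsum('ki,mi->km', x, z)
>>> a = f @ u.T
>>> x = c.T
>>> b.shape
(13, 3, 2)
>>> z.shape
(7, 13)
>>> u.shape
(29, 3)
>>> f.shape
(29, 29, 3)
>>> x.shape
(3, 13)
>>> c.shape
(13, 3)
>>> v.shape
(29, 29)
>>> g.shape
(31, 3, 29)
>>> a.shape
(29, 29, 29)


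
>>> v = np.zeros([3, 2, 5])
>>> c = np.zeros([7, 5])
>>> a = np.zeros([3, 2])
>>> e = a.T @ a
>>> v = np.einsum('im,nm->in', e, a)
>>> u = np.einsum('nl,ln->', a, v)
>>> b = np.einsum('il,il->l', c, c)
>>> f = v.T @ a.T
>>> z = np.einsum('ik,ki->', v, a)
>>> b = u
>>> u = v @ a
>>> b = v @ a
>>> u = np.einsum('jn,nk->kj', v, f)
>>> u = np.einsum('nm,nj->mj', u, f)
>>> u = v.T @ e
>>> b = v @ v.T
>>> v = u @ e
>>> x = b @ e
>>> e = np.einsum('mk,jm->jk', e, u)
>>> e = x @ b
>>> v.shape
(3, 2)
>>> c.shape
(7, 5)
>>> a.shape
(3, 2)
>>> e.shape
(2, 2)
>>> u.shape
(3, 2)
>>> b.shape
(2, 2)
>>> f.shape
(3, 3)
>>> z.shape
()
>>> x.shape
(2, 2)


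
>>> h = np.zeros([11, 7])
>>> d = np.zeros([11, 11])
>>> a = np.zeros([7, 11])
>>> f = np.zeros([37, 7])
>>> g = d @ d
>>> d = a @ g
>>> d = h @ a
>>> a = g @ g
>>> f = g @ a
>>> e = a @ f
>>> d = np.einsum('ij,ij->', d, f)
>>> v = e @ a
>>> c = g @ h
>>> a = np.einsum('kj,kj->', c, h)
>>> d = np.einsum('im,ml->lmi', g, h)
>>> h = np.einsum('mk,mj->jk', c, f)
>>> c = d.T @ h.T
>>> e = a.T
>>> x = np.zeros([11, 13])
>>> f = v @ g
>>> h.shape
(11, 7)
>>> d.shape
(7, 11, 11)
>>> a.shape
()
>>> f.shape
(11, 11)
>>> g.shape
(11, 11)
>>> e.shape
()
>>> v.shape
(11, 11)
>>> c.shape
(11, 11, 11)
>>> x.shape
(11, 13)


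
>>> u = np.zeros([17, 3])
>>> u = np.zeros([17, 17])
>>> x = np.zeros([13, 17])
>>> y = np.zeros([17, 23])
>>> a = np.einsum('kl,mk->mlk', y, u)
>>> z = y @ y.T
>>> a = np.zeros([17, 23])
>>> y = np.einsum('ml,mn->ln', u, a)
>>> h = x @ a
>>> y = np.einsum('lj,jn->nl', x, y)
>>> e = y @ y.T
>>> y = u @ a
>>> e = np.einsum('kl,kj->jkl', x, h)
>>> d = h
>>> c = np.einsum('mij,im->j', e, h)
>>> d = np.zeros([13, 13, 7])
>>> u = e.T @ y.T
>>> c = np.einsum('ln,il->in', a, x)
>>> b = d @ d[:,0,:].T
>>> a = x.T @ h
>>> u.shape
(17, 13, 17)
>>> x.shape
(13, 17)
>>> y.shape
(17, 23)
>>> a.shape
(17, 23)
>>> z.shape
(17, 17)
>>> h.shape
(13, 23)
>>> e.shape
(23, 13, 17)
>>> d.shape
(13, 13, 7)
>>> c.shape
(13, 23)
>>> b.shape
(13, 13, 13)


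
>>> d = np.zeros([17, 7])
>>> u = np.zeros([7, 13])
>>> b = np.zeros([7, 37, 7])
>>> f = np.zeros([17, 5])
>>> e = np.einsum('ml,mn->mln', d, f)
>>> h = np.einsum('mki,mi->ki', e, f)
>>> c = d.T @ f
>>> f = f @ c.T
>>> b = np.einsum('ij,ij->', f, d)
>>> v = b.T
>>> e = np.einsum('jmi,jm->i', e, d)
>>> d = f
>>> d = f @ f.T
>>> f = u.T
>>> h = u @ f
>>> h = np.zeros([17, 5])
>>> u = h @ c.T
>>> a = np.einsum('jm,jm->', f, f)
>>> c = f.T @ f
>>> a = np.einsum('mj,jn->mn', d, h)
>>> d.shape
(17, 17)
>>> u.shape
(17, 7)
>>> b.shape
()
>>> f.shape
(13, 7)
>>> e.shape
(5,)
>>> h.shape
(17, 5)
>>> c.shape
(7, 7)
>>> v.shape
()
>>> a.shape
(17, 5)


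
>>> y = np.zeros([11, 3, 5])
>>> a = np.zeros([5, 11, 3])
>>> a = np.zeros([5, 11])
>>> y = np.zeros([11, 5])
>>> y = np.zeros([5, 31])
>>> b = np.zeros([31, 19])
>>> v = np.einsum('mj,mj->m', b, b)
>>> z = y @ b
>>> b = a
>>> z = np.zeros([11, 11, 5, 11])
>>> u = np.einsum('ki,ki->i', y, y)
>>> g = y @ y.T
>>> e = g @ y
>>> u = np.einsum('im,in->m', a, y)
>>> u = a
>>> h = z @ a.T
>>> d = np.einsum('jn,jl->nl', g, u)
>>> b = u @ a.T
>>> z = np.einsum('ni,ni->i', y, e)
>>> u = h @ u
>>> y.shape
(5, 31)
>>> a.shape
(5, 11)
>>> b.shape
(5, 5)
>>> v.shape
(31,)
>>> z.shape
(31,)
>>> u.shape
(11, 11, 5, 11)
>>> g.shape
(5, 5)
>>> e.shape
(5, 31)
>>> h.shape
(11, 11, 5, 5)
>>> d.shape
(5, 11)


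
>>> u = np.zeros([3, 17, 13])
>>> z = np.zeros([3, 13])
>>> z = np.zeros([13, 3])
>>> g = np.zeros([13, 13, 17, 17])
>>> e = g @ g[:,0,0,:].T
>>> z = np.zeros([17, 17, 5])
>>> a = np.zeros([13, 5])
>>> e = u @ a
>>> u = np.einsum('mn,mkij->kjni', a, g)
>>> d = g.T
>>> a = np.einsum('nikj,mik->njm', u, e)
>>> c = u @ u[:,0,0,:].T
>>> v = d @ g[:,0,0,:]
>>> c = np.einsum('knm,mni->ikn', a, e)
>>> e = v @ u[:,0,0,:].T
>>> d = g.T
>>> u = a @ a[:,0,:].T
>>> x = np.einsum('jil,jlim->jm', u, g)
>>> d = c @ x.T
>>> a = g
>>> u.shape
(13, 17, 13)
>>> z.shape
(17, 17, 5)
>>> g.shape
(13, 13, 17, 17)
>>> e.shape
(17, 17, 13, 13)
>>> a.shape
(13, 13, 17, 17)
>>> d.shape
(5, 13, 13)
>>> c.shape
(5, 13, 17)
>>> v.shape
(17, 17, 13, 17)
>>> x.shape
(13, 17)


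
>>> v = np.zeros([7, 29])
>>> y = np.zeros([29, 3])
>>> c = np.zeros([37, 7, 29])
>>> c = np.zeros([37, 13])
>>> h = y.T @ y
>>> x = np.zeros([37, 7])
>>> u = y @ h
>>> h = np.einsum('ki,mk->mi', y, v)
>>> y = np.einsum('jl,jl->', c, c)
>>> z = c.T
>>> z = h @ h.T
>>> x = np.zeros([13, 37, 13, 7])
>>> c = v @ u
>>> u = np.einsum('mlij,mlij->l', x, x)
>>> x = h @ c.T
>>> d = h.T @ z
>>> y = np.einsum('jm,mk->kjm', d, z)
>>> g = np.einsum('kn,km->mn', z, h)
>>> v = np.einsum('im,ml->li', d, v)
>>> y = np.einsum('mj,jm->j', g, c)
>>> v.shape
(29, 3)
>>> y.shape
(7,)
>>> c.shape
(7, 3)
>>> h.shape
(7, 3)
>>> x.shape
(7, 7)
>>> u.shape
(37,)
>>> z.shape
(7, 7)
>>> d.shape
(3, 7)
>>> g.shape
(3, 7)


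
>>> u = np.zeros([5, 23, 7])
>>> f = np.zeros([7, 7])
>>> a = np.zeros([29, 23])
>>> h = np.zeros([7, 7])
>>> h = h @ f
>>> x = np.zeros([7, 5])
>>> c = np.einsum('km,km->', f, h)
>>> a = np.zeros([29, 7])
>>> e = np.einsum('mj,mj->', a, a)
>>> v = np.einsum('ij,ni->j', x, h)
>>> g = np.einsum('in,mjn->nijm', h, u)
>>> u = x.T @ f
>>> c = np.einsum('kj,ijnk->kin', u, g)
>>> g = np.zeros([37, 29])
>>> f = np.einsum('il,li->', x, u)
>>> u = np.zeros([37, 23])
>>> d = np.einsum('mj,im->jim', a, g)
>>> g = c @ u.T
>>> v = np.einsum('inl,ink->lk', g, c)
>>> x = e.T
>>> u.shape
(37, 23)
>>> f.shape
()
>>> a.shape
(29, 7)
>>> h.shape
(7, 7)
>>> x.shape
()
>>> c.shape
(5, 7, 23)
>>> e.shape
()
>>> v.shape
(37, 23)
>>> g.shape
(5, 7, 37)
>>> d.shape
(7, 37, 29)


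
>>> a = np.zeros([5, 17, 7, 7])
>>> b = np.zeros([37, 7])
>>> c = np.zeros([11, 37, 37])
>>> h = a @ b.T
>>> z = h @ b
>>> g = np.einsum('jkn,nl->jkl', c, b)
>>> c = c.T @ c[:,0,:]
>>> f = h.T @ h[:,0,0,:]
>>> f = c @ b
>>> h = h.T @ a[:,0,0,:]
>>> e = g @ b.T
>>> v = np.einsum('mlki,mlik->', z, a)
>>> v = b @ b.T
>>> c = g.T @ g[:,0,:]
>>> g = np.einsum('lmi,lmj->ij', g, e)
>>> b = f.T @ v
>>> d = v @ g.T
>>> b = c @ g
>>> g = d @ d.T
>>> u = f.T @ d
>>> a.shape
(5, 17, 7, 7)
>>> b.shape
(7, 37, 37)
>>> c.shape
(7, 37, 7)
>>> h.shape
(37, 7, 17, 7)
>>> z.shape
(5, 17, 7, 7)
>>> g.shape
(37, 37)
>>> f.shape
(37, 37, 7)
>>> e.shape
(11, 37, 37)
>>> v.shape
(37, 37)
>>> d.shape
(37, 7)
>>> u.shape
(7, 37, 7)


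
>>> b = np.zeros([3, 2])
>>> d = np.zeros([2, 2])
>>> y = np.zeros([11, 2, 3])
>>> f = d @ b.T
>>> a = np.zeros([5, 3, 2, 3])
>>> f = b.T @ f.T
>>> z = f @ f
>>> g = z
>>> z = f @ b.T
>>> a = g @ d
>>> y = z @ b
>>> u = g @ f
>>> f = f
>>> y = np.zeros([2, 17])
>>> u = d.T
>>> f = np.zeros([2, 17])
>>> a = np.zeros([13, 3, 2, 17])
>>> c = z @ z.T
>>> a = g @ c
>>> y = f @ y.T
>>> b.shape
(3, 2)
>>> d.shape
(2, 2)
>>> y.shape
(2, 2)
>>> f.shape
(2, 17)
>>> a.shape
(2, 2)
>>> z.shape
(2, 3)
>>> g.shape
(2, 2)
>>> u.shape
(2, 2)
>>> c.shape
(2, 2)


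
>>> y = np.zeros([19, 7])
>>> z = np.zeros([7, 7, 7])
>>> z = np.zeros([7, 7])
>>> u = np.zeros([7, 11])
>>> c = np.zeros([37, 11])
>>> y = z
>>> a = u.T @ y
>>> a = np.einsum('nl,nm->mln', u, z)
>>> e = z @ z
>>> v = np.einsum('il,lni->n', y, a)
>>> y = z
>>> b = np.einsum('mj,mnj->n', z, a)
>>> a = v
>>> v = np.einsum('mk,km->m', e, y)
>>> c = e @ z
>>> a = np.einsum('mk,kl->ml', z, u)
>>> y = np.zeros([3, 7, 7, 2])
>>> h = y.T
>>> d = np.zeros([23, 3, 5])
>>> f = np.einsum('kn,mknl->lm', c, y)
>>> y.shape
(3, 7, 7, 2)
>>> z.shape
(7, 7)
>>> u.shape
(7, 11)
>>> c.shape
(7, 7)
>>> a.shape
(7, 11)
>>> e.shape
(7, 7)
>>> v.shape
(7,)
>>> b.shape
(11,)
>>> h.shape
(2, 7, 7, 3)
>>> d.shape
(23, 3, 5)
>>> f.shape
(2, 3)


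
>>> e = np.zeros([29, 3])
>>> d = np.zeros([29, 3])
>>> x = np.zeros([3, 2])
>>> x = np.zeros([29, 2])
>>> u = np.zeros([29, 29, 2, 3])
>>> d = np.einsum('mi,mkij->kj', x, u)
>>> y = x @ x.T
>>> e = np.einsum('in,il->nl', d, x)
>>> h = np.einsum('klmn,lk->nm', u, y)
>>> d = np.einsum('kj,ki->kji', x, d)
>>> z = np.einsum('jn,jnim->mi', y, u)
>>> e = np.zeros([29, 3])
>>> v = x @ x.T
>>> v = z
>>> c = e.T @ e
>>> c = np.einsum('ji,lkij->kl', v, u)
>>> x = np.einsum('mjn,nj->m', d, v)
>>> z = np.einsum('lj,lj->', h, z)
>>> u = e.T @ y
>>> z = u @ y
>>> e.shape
(29, 3)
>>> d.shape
(29, 2, 3)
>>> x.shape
(29,)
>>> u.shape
(3, 29)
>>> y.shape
(29, 29)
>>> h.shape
(3, 2)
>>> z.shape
(3, 29)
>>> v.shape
(3, 2)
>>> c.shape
(29, 29)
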